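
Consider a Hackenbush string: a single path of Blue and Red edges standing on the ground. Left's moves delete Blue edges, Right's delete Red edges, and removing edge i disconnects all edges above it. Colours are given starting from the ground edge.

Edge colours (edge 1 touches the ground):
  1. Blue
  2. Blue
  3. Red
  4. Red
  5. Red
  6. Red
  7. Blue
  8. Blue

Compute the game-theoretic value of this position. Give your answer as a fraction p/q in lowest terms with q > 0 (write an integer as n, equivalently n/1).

Build g(s[:k]) for k = 1..8, string s = Blue Blue Red Red Red Red Blue Blue.
B: Left { 0 }, Right { — } = simplest 1
BB: Left { 0; 1 }, Right { — } = simplest 2
BBR: Left { 0; 1 }, Right { 2 } = simplest 3/2
BBRR: Left { 0; 1 }, Right { 3/2; 2 } = simplest 5/4
BBRRR: Left { 0; 1 }, Right { 5/4; 3/2; 2 } = simplest 9/8
BBRRRR: Left { 0; 1 }, Right { 9/8; 5/4; 3/2; 2 } = simplest 17/16
BBRRRRB: Left { 0; 1; 17/16 }, Right { 9/8; 5/4; 3/2; 2 } = simplest 35/32
BBRRRRBB: Left { 0; 1; 17/16; 35/32 }, Right { 9/8; 5/4; 3/2; 2 } = simplest 71/64

71/64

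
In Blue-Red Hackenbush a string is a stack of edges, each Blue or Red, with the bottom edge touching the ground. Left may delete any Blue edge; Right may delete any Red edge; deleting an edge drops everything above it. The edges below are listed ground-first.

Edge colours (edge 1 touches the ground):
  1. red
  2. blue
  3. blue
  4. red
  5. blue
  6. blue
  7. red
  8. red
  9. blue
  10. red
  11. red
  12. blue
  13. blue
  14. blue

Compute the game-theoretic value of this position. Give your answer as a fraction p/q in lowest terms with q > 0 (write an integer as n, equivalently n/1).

-2481/8192

1 of 14 · r · max L −∞ · min R 0 = -1
2 of 14 · rb · max L -1 · min R 0 = -1/2
3 of 14 · rbb · max L -1/2 · min R 0 = -1/4
4 of 14 · rbbr · max L -1/2 · min R -1/4 = -3/8
5 of 14 · rbbrb · max L -3/8 · min R -1/4 = -5/16
6 of 14 · rbbrbb · max L -5/16 · min R -1/4 = -9/32
7 of 14 · rbbrbbr · max L -5/16 · min R -9/32 = -19/64
8 of 14 · rbbrbbrr · max L -5/16 · min R -19/64 = -39/128
9 of 14 · rbbrbbrrb · max L -39/128 · min R -19/64 = -77/256
10 of 14 · rbbrbbrrbr · max L -39/128 · min R -77/256 = -155/512
11 of 14 · rbbrbbrrbrr · max L -39/128 · min R -155/512 = -311/1024
12 of 14 · rbbrbbrrbrrb · max L -311/1024 · min R -155/512 = -621/2048
13 of 14 · rbbrbbrrbrrbb · max L -621/2048 · min R -155/512 = -1241/4096
14 of 14 · rbbrbbrrbrrbbb · max L -1241/4096 · min R -155/512 = -2481/8192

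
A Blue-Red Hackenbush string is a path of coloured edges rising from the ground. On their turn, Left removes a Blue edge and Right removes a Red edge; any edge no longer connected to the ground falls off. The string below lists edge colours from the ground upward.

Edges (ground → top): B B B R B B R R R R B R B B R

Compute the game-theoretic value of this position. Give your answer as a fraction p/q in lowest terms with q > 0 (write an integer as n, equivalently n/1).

1 of 15 · B · max L 0 · min R +∞ gives 1
2 of 15 · BB · max L 1 · min R +∞ gives 2
3 of 15 · BBB · max L 2 · min R +∞ gives 3
4 of 15 · BBBR · max L 2 · min R 3 gives 5/2
5 of 15 · BBBRB · max L 5/2 · min R 3 gives 11/4
6 of 15 · BBBRBB · max L 11/4 · min R 3 gives 23/8
7 of 15 · BBBRBBR · max L 11/4 · min R 23/8 gives 45/16
8 of 15 · BBBRBBRR · max L 11/4 · min R 45/16 gives 89/32
9 of 15 · BBBRBBRRR · max L 11/4 · min R 89/32 gives 177/64
10 of 15 · BBBRBBRRRR · max L 11/4 · min R 177/64 gives 353/128
11 of 15 · BBBRBBRRRRB · max L 353/128 · min R 177/64 gives 707/256
12 of 15 · BBBRBBRRRRBR · max L 353/128 · min R 707/256 gives 1413/512
13 of 15 · BBBRBBRRRRBRB · max L 1413/512 · min R 707/256 gives 2827/1024
14 of 15 · BBBRBBRRRRBRBB · max L 2827/1024 · min R 707/256 gives 5655/2048
15 of 15 · BBBRBBRRRRBRBBR · max L 2827/1024 · min R 5655/2048 gives 11309/4096

11309/4096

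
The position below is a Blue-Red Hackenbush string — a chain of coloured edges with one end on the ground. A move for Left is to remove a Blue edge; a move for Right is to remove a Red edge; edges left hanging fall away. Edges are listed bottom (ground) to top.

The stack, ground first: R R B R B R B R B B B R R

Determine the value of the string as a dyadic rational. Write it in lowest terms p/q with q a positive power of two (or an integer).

val_1 [R]  L=[]  R=[0]  — -1
val_2 [RR]  L=[]  R=[-1; 0]  — -2
val_3 [RRB]  L=[-2]  R=[-1; 0]  — -3/2
val_4 [RRBR]  L=[-2]  R=[-3/2; -1; 0]  — -7/4
val_5 [RRBRB]  L=[-2; -7/4]  R=[-3/2; -1; 0]  — -13/8
val_6 [RRBRBR]  L=[-2; -7/4]  R=[-13/8; -3/2; -1; 0]  — -27/16
val_7 [RRBRBRB]  L=[-2; -7/4; -27/16]  R=[-13/8; -3/2; -1; 0]  — -53/32
val_8 [RRBRBRBR]  L=[-2; -7/4; -27/16]  R=[-53/32; -13/8; -3/2; -1; 0]  — -107/64
val_9 [RRBRBRBRB]  L=[-2; -7/4; -27/16; -107/64]  R=[-53/32; -13/8; -3/2; -1; 0]  — -213/128
val_10 [RRBRBRBRBB]  L=[-2; -7/4; -27/16; -107/64; -213/128]  R=[-53/32; -13/8; -3/2; -1; 0]  — -425/256
val_11 [RRBRBRBRBBB]  L=[-2; -7/4; -27/16; -107/64; -213/128; -425/256]  R=[-53/32; -13/8; -3/2; -1; 0]  — -849/512
val_12 [RRBRBRBRBBBR]  L=[-2; -7/4; -27/16; -107/64; -213/128; -425/256]  R=[-849/512; -53/32; -13/8; -3/2; -1; 0]  — -1699/1024
val_13 [RRBRBRBRBBBRR]  L=[-2; -7/4; -27/16; -107/64; -213/128; -425/256]  R=[-1699/1024; -849/512; -53/32; -13/8; -3/2; -1; 0]  — -3399/2048

-3399/2048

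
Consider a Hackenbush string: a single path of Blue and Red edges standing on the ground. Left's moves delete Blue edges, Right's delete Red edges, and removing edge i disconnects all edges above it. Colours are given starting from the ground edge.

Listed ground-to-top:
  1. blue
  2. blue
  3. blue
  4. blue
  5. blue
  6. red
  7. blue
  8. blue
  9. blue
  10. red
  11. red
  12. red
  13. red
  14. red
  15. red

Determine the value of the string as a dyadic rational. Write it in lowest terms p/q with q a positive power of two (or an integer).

b: Left { 0 }, Right {  } → simplest 1
bb: Left { 0; 1 }, Right {  } → simplest 2
bbb: Left { 0; 1; 2 }, Right {  } → simplest 3
bbbb: Left { 0; 1; 2; 3 }, Right {  } → simplest 4
bbbbb: Left { 0; 1; 2; 3; 4 }, Right {  } → simplest 5
bbbbbr: Left { 0; 1; 2; 3; 4 }, Right { 5 } → simplest 9/2
bbbbbrb: Left { 0; 1; 2; 3; 4; 9/2 }, Right { 5 } → simplest 19/4
bbbbbrbb: Left { 0; 1; 2; 3; 4; 9/2; 19/4 }, Right { 5 } → simplest 39/8
bbbbbrbbb: Left { 0; 1; 2; 3; 4; 9/2; 19/4; 39/8 }, Right { 5 } → simplest 79/16
bbbbbrbbbr: Left { 0; 1; 2; 3; 4; 9/2; 19/4; 39/8 }, Right { 79/16; 5 } → simplest 157/32
bbbbbrbbbrr: Left { 0; 1; 2; 3; 4; 9/2; 19/4; 39/8 }, Right { 157/32; 79/16; 5 } → simplest 313/64
bbbbbrbbbrrr: Left { 0; 1; 2; 3; 4; 9/2; 19/4; 39/8 }, Right { 313/64; 157/32; 79/16; 5 } → simplest 625/128
bbbbbrbbbrrrr: Left { 0; 1; 2; 3; 4; 9/2; 19/4; 39/8 }, Right { 625/128; 313/64; 157/32; 79/16; 5 } → simplest 1249/256
bbbbbrbbbrrrrr: Left { 0; 1; 2; 3; 4; 9/2; 19/4; 39/8 }, Right { 1249/256; 625/128; 313/64; 157/32; 79/16; 5 } → simplest 2497/512
bbbbbrbbbrrrrrr: Left { 0; 1; 2; 3; 4; 9/2; 19/4; 39/8 }, Right { 2497/512; 1249/256; 625/128; 313/64; 157/32; 79/16; 5 } → simplest 4993/1024

4993/1024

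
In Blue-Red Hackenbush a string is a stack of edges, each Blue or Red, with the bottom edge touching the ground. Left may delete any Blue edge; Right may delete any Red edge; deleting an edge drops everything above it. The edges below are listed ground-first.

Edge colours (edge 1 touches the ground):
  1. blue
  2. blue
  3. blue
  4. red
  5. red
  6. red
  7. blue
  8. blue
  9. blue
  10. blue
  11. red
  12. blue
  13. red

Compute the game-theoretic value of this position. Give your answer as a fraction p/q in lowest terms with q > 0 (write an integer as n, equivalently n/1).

2293/1024

g_1 [b]  L=[0]  R=[(no moves)]  — 1
g_2 [bb]  L=[0; 1]  R=[(no moves)]  — 2
g_3 [bbb]  L=[0; 1; 2]  R=[(no moves)]  — 3
g_4 [bbbr]  L=[0; 1; 2]  R=[3]  — 5/2
g_5 [bbbrr]  L=[0; 1; 2]  R=[5/2; 3]  — 9/4
g_6 [bbbrrr]  L=[0; 1; 2]  R=[9/4; 5/2; 3]  — 17/8
g_7 [bbbrrrb]  L=[0; 1; 2; 17/8]  R=[9/4; 5/2; 3]  — 35/16
g_8 [bbbrrrbb]  L=[0; 1; 2; 17/8; 35/16]  R=[9/4; 5/2; 3]  — 71/32
g_9 [bbbrrrbbb]  L=[0; 1; 2; 17/8; 35/16; 71/32]  R=[9/4; 5/2; 3]  — 143/64
g_10 [bbbrrrbbbb]  L=[0; 1; 2; 17/8; 35/16; 71/32; 143/64]  R=[9/4; 5/2; 3]  — 287/128
g_11 [bbbrrrbbbbr]  L=[0; 1; 2; 17/8; 35/16; 71/32; 143/64]  R=[287/128; 9/4; 5/2; 3]  — 573/256
g_12 [bbbrrrbbbbrb]  L=[0; 1; 2; 17/8; 35/16; 71/32; 143/64; 573/256]  R=[287/128; 9/4; 5/2; 3]  — 1147/512
g_13 [bbbrrrbbbbrbr]  L=[0; 1; 2; 17/8; 35/16; 71/32; 143/64; 573/256]  R=[1147/512; 287/128; 9/4; 5/2; 3]  — 2293/1024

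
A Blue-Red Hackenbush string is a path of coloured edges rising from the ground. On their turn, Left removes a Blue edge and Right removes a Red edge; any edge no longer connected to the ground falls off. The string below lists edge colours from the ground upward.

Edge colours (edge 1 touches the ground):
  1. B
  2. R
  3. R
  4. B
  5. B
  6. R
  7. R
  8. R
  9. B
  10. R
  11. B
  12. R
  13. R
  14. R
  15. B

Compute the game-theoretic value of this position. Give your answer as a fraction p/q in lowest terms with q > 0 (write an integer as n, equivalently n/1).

6307/16384

Build v(s[:k]) for k = 1..15, string s = B R R B B R R R B R B R R R B.
B: Left { 0 }, Right { (no moves) } ⇒ simplest 1
BR: Left { 0 }, Right { 1 } ⇒ simplest 1/2
BRR: Left { 0 }, Right { 1/2, 1 } ⇒ simplest 1/4
BRRB: Left { 0, 1/4 }, Right { 1/2, 1 } ⇒ simplest 3/8
BRRBB: Left { 0, 1/4, 3/8 }, Right { 1/2, 1 } ⇒ simplest 7/16
BRRBBR: Left { 0, 1/4, 3/8 }, Right { 7/16, 1/2, 1 } ⇒ simplest 13/32
BRRBBRR: Left { 0, 1/4, 3/8 }, Right { 13/32, 7/16, 1/2, 1 } ⇒ simplest 25/64
BRRBBRRR: Left { 0, 1/4, 3/8 }, Right { 25/64, 13/32, 7/16, 1/2, 1 } ⇒ simplest 49/128
BRRBBRRRB: Left { 0, 1/4, 3/8, 49/128 }, Right { 25/64, 13/32, 7/16, 1/2, 1 } ⇒ simplest 99/256
BRRBBRRRBR: Left { 0, 1/4, 3/8, 49/128 }, Right { 99/256, 25/64, 13/32, 7/16, 1/2, 1 } ⇒ simplest 197/512
BRRBBRRRBRB: Left { 0, 1/4, 3/8, 49/128, 197/512 }, Right { 99/256, 25/64, 13/32, 7/16, 1/2, 1 } ⇒ simplest 395/1024
BRRBBRRRBRBR: Left { 0, 1/4, 3/8, 49/128, 197/512 }, Right { 395/1024, 99/256, 25/64, 13/32, 7/16, 1/2, 1 } ⇒ simplest 789/2048
BRRBBRRRBRBRR: Left { 0, 1/4, 3/8, 49/128, 197/512 }, Right { 789/2048, 395/1024, 99/256, 25/64, 13/32, 7/16, 1/2, 1 } ⇒ simplest 1577/4096
BRRBBRRRBRBRRR: Left { 0, 1/4, 3/8, 49/128, 197/512 }, Right { 1577/4096, 789/2048, 395/1024, 99/256, 25/64, 13/32, 7/16, 1/2, 1 } ⇒ simplest 3153/8192
BRRBBRRRBRBRRRB: Left { 0, 1/4, 3/8, 49/128, 197/512, 3153/8192 }, Right { 1577/4096, 789/2048, 395/1024, 99/256, 25/64, 13/32, 7/16, 1/2, 1 } ⇒ simplest 6307/16384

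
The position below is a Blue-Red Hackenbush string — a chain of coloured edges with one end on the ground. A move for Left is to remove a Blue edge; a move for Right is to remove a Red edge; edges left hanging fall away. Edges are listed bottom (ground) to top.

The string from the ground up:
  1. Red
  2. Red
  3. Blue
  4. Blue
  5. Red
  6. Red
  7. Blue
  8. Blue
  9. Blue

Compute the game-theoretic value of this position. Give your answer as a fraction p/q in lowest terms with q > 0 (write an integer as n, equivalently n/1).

-177/128

1 of 9 · R · max L −∞ · min R 0 => -1
2 of 9 · RR · max L −∞ · min R -1 => -2
3 of 9 · RRB · max L -2 · min R -1 => -3/2
4 of 9 · RRBB · max L -3/2 · min R -1 => -5/4
5 of 9 · RRBBR · max L -3/2 · min R -5/4 => -11/8
6 of 9 · RRBBRR · max L -3/2 · min R -11/8 => -23/16
7 of 9 · RRBBRRB · max L -23/16 · min R -11/8 => -45/32
8 of 9 · RRBBRRBB · max L -45/32 · min R -11/8 => -89/64
9 of 9 · RRBBRRBBB · max L -89/64 · min R -11/8 => -177/128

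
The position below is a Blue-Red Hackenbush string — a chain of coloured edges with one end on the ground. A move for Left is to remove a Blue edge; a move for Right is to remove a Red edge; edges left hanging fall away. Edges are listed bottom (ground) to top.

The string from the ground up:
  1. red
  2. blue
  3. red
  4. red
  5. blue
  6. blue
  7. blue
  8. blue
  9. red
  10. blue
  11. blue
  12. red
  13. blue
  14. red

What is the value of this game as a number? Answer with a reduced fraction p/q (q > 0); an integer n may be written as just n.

step 1: add red to get r; options L={ — } R={ 0 } — -1
step 2: add blue to get rb; options L={ -1 } R={ 0 } — -1/2
step 3: add red to get rbr; options L={ -1 } R={ -1/2; 0 } — -3/4
step 4: add red to get rbrr; options L={ -1 } R={ -3/4; -1/2; 0 } — -7/8
step 5: add blue to get rbrrb; options L={ -1; -7/8 } R={ -3/4; -1/2; 0 } — -13/16
step 6: add blue to get rbrrbb; options L={ -1; -7/8; -13/16 } R={ -3/4; -1/2; 0 } — -25/32
step 7: add blue to get rbrrbbb; options L={ -1; -7/8; -13/16; -25/32 } R={ -3/4; -1/2; 0 } — -49/64
step 8: add blue to get rbrrbbbb; options L={ -1; -7/8; -13/16; -25/32; -49/64 } R={ -3/4; -1/2; 0 } — -97/128
step 9: add red to get rbrrbbbbr; options L={ -1; -7/8; -13/16; -25/32; -49/64 } R={ -97/128; -3/4; -1/2; 0 } — -195/256
step 10: add blue to get rbrrbbbbrb; options L={ -1; -7/8; -13/16; -25/32; -49/64; -195/256 } R={ -97/128; -3/4; -1/2; 0 } — -389/512
step 11: add blue to get rbrrbbbbrbb; options L={ -1; -7/8; -13/16; -25/32; -49/64; -195/256; -389/512 } R={ -97/128; -3/4; -1/2; 0 } — -777/1024
step 12: add red to get rbrrbbbbrbbr; options L={ -1; -7/8; -13/16; -25/32; -49/64; -195/256; -389/512 } R={ -777/1024; -97/128; -3/4; -1/2; 0 } — -1555/2048
step 13: add blue to get rbrrbbbbrbbrb; options L={ -1; -7/8; -13/16; -25/32; -49/64; -195/256; -389/512; -1555/2048 } R={ -777/1024; -97/128; -3/4; -1/2; 0 } — -3109/4096
step 14: add red to get rbrrbbbbrbbrbr; options L={ -1; -7/8; -13/16; -25/32; -49/64; -195/256; -389/512; -1555/2048 } R={ -3109/4096; -777/1024; -97/128; -3/4; -1/2; 0 } — -6219/8192

-6219/8192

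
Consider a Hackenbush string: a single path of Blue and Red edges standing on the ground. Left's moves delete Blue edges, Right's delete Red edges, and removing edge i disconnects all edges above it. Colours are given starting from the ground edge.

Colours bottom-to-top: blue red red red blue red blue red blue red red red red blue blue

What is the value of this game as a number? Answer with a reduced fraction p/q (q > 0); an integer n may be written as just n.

2695/16384

value_1 [b]  L=[0]  R=[(no moves)]  gives 1
value_2 [br]  L=[0]  R=[1]  gives 1/2
value_3 [brr]  L=[0]  R=[1/2,1]  gives 1/4
value_4 [brrr]  L=[0]  R=[1/4,1/2,1]  gives 1/8
value_5 [brrrb]  L=[0,1/8]  R=[1/4,1/2,1]  gives 3/16
value_6 [brrrbr]  L=[0,1/8]  R=[3/16,1/4,1/2,1]  gives 5/32
value_7 [brrrbrb]  L=[0,1/8,5/32]  R=[3/16,1/4,1/2,1]  gives 11/64
value_8 [brrrbrbr]  L=[0,1/8,5/32]  R=[11/64,3/16,1/4,1/2,1]  gives 21/128
value_9 [brrrbrbrb]  L=[0,1/8,5/32,21/128]  R=[11/64,3/16,1/4,1/2,1]  gives 43/256
value_10 [brrrbrbrbr]  L=[0,1/8,5/32,21/128]  R=[43/256,11/64,3/16,1/4,1/2,1]  gives 85/512
value_11 [brrrbrbrbrr]  L=[0,1/8,5/32,21/128]  R=[85/512,43/256,11/64,3/16,1/4,1/2,1]  gives 169/1024
value_12 [brrrbrbrbrrr]  L=[0,1/8,5/32,21/128]  R=[169/1024,85/512,43/256,11/64,3/16,1/4,1/2,1]  gives 337/2048
value_13 [brrrbrbrbrrrr]  L=[0,1/8,5/32,21/128]  R=[337/2048,169/1024,85/512,43/256,11/64,3/16,1/4,1/2,1]  gives 673/4096
value_14 [brrrbrbrbrrrrb]  L=[0,1/8,5/32,21/128,673/4096]  R=[337/2048,169/1024,85/512,43/256,11/64,3/16,1/4,1/2,1]  gives 1347/8192
value_15 [brrrbrbrbrrrrbb]  L=[0,1/8,5/32,21/128,673/4096,1347/8192]  R=[337/2048,169/1024,85/512,43/256,11/64,3/16,1/4,1/2,1]  gives 2695/16384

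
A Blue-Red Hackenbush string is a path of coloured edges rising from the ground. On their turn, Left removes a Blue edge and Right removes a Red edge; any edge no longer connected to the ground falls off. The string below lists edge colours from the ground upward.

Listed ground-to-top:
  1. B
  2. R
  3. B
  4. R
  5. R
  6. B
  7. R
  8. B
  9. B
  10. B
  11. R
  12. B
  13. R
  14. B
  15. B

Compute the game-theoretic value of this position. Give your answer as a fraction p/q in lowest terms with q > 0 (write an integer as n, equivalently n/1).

9687/16384

1 of 15 · B · max L 0 · min R +∞ = 1
2 of 15 · BR · max L 0 · min R 1 = 1/2
3 of 15 · BRB · max L 1/2 · min R 1 = 3/4
4 of 15 · BRBR · max L 1/2 · min R 3/4 = 5/8
5 of 15 · BRBRR · max L 1/2 · min R 5/8 = 9/16
6 of 15 · BRBRRB · max L 9/16 · min R 5/8 = 19/32
7 of 15 · BRBRRBR · max L 9/16 · min R 19/32 = 37/64
8 of 15 · BRBRRBRB · max L 37/64 · min R 19/32 = 75/128
9 of 15 · BRBRRBRBB · max L 75/128 · min R 19/32 = 151/256
10 of 15 · BRBRRBRBBB · max L 151/256 · min R 19/32 = 303/512
11 of 15 · BRBRRBRBBBR · max L 151/256 · min R 303/512 = 605/1024
12 of 15 · BRBRRBRBBBRB · max L 605/1024 · min R 303/512 = 1211/2048
13 of 15 · BRBRRBRBBBRBR · max L 605/1024 · min R 1211/2048 = 2421/4096
14 of 15 · BRBRRBRBBBRBRB · max L 2421/4096 · min R 1211/2048 = 4843/8192
15 of 15 · BRBRRBRBBBRBRBB · max L 4843/8192 · min R 1211/2048 = 9687/16384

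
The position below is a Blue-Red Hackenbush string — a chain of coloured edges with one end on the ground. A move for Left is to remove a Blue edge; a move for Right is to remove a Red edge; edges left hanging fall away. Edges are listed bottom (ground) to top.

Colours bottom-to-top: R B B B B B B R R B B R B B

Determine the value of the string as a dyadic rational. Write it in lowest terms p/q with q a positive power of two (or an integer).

-201/8192

Recurse on prefixes of the 14-edge string R B B B B B B R R B B R B B:
edge 1 of 14 (R): { · | 0 } -> -1
edge 2 of 14 (B): { -1 | 0 } -> -1/2
edge 3 of 14 (B): { -1; -1/2 | 0 } -> -1/4
edge 4 of 14 (B): { -1; -1/2; -1/4 | 0 } -> -1/8
edge 5 of 14 (B): { -1; -1/2; -1/4; -1/8 | 0 } -> -1/16
edge 6 of 14 (B): { -1; -1/2; -1/4; -1/8; -1/16 | 0 } -> -1/32
edge 7 of 14 (B): { -1; -1/2; -1/4; -1/8; -1/16; -1/32 | 0 } -> -1/64
edge 8 of 14 (R): { -1; -1/2; -1/4; -1/8; -1/16; -1/32 | -1/64; 0 } -> -3/128
edge 9 of 14 (R): { -1; -1/2; -1/4; -1/8; -1/16; -1/32 | -3/128; -1/64; 0 } -> -7/256
edge 10 of 14 (B): { -1; -1/2; -1/4; -1/8; -1/16; -1/32; -7/256 | -3/128; -1/64; 0 } -> -13/512
edge 11 of 14 (B): { -1; -1/2; -1/4; -1/8; -1/16; -1/32; -7/256; -13/512 | -3/128; -1/64; 0 } -> -25/1024
edge 12 of 14 (R): { -1; -1/2; -1/4; -1/8; -1/16; -1/32; -7/256; -13/512 | -25/1024; -3/128; -1/64; 0 } -> -51/2048
edge 13 of 14 (B): { -1; -1/2; -1/4; -1/8; -1/16; -1/32; -7/256; -13/512; -51/2048 | -25/1024; -3/128; -1/64; 0 } -> -101/4096
edge 14 of 14 (B): { -1; -1/2; -1/4; -1/8; -1/16; -1/32; -7/256; -13/512; -51/2048; -101/4096 | -25/1024; -3/128; -1/64; 0 } -> -201/8192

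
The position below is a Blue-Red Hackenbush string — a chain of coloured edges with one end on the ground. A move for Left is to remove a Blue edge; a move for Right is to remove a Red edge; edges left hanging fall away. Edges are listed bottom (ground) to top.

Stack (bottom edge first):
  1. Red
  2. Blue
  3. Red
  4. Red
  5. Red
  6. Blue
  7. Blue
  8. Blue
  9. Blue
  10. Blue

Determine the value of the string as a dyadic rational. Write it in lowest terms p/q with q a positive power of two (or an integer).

-449/512

step 1: add Red to get R; options L={  } R={ 0 } → -1
step 2: add Blue to get RB; options L={ -1 } R={ 0 } → -1/2
step 3: add Red to get RBR; options L={ -1 } R={ -1/2 0 } → -3/4
step 4: add Red to get RBRR; options L={ -1 } R={ -3/4 -1/2 0 } → -7/8
step 5: add Red to get RBRRR; options L={ -1 } R={ -7/8 -3/4 -1/2 0 } → -15/16
step 6: add Blue to get RBRRRB; options L={ -1 -15/16 } R={ -7/8 -3/4 -1/2 0 } → -29/32
step 7: add Blue to get RBRRRBB; options L={ -1 -15/16 -29/32 } R={ -7/8 -3/4 -1/2 0 } → -57/64
step 8: add Blue to get RBRRRBBB; options L={ -1 -15/16 -29/32 -57/64 } R={ -7/8 -3/4 -1/2 0 } → -113/128
step 9: add Blue to get RBRRRBBBB; options L={ -1 -15/16 -29/32 -57/64 -113/128 } R={ -7/8 -3/4 -1/2 0 } → -225/256
step 10: add Blue to get RBRRRBBBBB; options L={ -1 -15/16 -29/32 -57/64 -113/128 -225/256 } R={ -7/8 -3/4 -1/2 0 } → -449/512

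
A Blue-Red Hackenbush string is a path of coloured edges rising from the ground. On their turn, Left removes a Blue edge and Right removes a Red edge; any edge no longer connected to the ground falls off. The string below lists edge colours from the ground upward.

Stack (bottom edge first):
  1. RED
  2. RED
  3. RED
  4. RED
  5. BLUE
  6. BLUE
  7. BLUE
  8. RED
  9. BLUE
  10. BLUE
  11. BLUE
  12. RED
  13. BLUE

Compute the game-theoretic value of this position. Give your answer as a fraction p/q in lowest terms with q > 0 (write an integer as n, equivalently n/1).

Prefix values for RED RED RED RED BLUE BLUE BLUE RED BLUE BLUE BLUE RED BLUE via {L|R} + simplicity:
R: Left { ∅ }, Right { 0 } ⇒ simplest -1
RR: Left { ∅ }, Right { -1,0 } ⇒ simplest -2
RRR: Left { ∅ }, Right { -2,-1,0 } ⇒ simplest -3
RRRR: Left { ∅ }, Right { -3,-2,-1,0 } ⇒ simplest -4
RRRRB: Left { -4 }, Right { -3,-2,-1,0 } ⇒ simplest -7/2
RRRRBB: Left { -4,-7/2 }, Right { -3,-2,-1,0 } ⇒ simplest -13/4
RRRRBBB: Left { -4,-7/2,-13/4 }, Right { -3,-2,-1,0 } ⇒ simplest -25/8
RRRRBBBR: Left { -4,-7/2,-13/4 }, Right { -25/8,-3,-2,-1,0 } ⇒ simplest -51/16
RRRRBBBRB: Left { -4,-7/2,-13/4,-51/16 }, Right { -25/8,-3,-2,-1,0 } ⇒ simplest -101/32
RRRRBBBRBB: Left { -4,-7/2,-13/4,-51/16,-101/32 }, Right { -25/8,-3,-2,-1,0 } ⇒ simplest -201/64
RRRRBBBRBBB: Left { -4,-7/2,-13/4,-51/16,-101/32,-201/64 }, Right { -25/8,-3,-2,-1,0 } ⇒ simplest -401/128
RRRRBBBRBBBR: Left { -4,-7/2,-13/4,-51/16,-101/32,-201/64 }, Right { -401/128,-25/8,-3,-2,-1,0 } ⇒ simplest -803/256
RRRRBBBRBBBRB: Left { -4,-7/2,-13/4,-51/16,-101/32,-201/64,-803/256 }, Right { -401/128,-25/8,-3,-2,-1,0 } ⇒ simplest -1605/512

-1605/512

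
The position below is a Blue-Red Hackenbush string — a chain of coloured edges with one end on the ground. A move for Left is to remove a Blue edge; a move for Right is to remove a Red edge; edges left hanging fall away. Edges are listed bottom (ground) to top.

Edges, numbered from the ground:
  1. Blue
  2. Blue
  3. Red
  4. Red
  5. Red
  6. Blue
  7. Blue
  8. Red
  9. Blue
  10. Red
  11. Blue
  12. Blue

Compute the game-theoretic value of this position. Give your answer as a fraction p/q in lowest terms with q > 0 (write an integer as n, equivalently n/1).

1239/1024

Prefix values for Blue Blue Red Red Red Blue Blue Red Blue Red Blue Blue via {L|R} + simplicity:
v_1 [B]  L=[0]  R=[∅]  so 1
v_2 [BB]  L=[0, 1]  R=[∅]  so 2
v_3 [BBR]  L=[0, 1]  R=[2]  so 3/2
v_4 [BBRR]  L=[0, 1]  R=[3/2, 2]  so 5/4
v_5 [BBRRR]  L=[0, 1]  R=[5/4, 3/2, 2]  so 9/8
v_6 [BBRRRB]  L=[0, 1, 9/8]  R=[5/4, 3/2, 2]  so 19/16
v_7 [BBRRRBB]  L=[0, 1, 9/8, 19/16]  R=[5/4, 3/2, 2]  so 39/32
v_8 [BBRRRBBR]  L=[0, 1, 9/8, 19/16]  R=[39/32, 5/4, 3/2, 2]  so 77/64
v_9 [BBRRRBBRB]  L=[0, 1, 9/8, 19/16, 77/64]  R=[39/32, 5/4, 3/2, 2]  so 155/128
v_10 [BBRRRBBRBR]  L=[0, 1, 9/8, 19/16, 77/64]  R=[155/128, 39/32, 5/4, 3/2, 2]  so 309/256
v_11 [BBRRRBBRBRB]  L=[0, 1, 9/8, 19/16, 77/64, 309/256]  R=[155/128, 39/32, 5/4, 3/2, 2]  so 619/512
v_12 [BBRRRBBRBRBB]  L=[0, 1, 9/8, 19/16, 77/64, 309/256, 619/512]  R=[155/128, 39/32, 5/4, 3/2, 2]  so 1239/1024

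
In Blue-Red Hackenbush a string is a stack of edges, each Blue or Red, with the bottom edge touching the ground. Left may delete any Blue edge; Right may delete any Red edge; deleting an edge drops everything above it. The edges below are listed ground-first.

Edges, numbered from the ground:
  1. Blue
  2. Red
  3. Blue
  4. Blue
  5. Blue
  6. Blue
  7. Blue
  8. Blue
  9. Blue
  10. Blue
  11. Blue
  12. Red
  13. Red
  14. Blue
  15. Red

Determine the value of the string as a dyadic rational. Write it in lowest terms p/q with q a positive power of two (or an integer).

16357/16384

Recurse on prefixes of the 15-edge string Blue Red Blue Blue Blue Blue Blue Blue Blue Blue Blue Red Red Blue Red:
val(B) = { 0 | (no moves) } → 1
val(BR) = { 0 | 1 } → 1/2
val(BRB) = { 0; 1/2 | 1 } → 3/4
val(BRBB) = { 0; 1/2; 3/4 | 1 } → 7/8
val(BRBBB) = { 0; 1/2; 3/4; 7/8 | 1 } → 15/16
val(BRBBBB) = { 0; 1/2; 3/4; 7/8; 15/16 | 1 } → 31/32
val(BRBBBBB) = { 0; 1/2; 3/4; 7/8; 15/16; 31/32 | 1 } → 63/64
val(BRBBBBBB) = { 0; 1/2; 3/4; 7/8; 15/16; 31/32; 63/64 | 1 } → 127/128
val(BRBBBBBBB) = { 0; 1/2; 3/4; 7/8; 15/16; 31/32; 63/64; 127/128 | 1 } → 255/256
val(BRBBBBBBBB) = { 0; 1/2; 3/4; 7/8; 15/16; 31/32; 63/64; 127/128; 255/256 | 1 } → 511/512
val(BRBBBBBBBBB) = { 0; 1/2; 3/4; 7/8; 15/16; 31/32; 63/64; 127/128; 255/256; 511/512 | 1 } → 1023/1024
val(BRBBBBBBBBBR) = { 0; 1/2; 3/4; 7/8; 15/16; 31/32; 63/64; 127/128; 255/256; 511/512 | 1023/1024; 1 } → 2045/2048
val(BRBBBBBBBBBRR) = { 0; 1/2; 3/4; 7/8; 15/16; 31/32; 63/64; 127/128; 255/256; 511/512 | 2045/2048; 1023/1024; 1 } → 4089/4096
val(BRBBBBBBBBBRRB) = { 0; 1/2; 3/4; 7/8; 15/16; 31/32; 63/64; 127/128; 255/256; 511/512; 4089/4096 | 2045/2048; 1023/1024; 1 } → 8179/8192
val(BRBBBBBBBBBRRBR) = { 0; 1/2; 3/4; 7/8; 15/16; 31/32; 63/64; 127/128; 255/256; 511/512; 4089/4096 | 8179/8192; 2045/2048; 1023/1024; 1 } → 16357/16384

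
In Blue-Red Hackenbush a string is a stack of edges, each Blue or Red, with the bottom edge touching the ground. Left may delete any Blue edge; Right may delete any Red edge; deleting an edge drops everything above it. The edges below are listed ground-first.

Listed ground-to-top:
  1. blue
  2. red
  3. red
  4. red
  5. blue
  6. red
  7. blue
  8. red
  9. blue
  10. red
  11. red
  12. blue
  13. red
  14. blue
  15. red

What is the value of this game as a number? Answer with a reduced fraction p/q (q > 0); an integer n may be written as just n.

Build G(s[:k]) for k = 1..15, string s = blue red red red blue red blue red blue red red blue red blue red.
G_1 [b]  L=[0]  R=[∅]  = 1
G_2 [br]  L=[0]  R=[1]  = 1/2
G_3 [brr]  L=[0]  R=[1/2,1]  = 1/4
G_4 [brrr]  L=[0]  R=[1/4,1/2,1]  = 1/8
G_5 [brrrb]  L=[0,1/8]  R=[1/4,1/2,1]  = 3/16
G_6 [brrrbr]  L=[0,1/8]  R=[3/16,1/4,1/2,1]  = 5/32
G_7 [brrrbrb]  L=[0,1/8,5/32]  R=[3/16,1/4,1/2,1]  = 11/64
G_8 [brrrbrbr]  L=[0,1/8,5/32]  R=[11/64,3/16,1/4,1/2,1]  = 21/128
G_9 [brrrbrbrb]  L=[0,1/8,5/32,21/128]  R=[11/64,3/16,1/4,1/2,1]  = 43/256
G_10 [brrrbrbrbr]  L=[0,1/8,5/32,21/128]  R=[43/256,11/64,3/16,1/4,1/2,1]  = 85/512
G_11 [brrrbrbrbrr]  L=[0,1/8,5/32,21/128]  R=[85/512,43/256,11/64,3/16,1/4,1/2,1]  = 169/1024
G_12 [brrrbrbrbrrb]  L=[0,1/8,5/32,21/128,169/1024]  R=[85/512,43/256,11/64,3/16,1/4,1/2,1]  = 339/2048
G_13 [brrrbrbrbrrbr]  L=[0,1/8,5/32,21/128,169/1024]  R=[339/2048,85/512,43/256,11/64,3/16,1/4,1/2,1]  = 677/4096
G_14 [brrrbrbrbrrbrb]  L=[0,1/8,5/32,21/128,169/1024,677/4096]  R=[339/2048,85/512,43/256,11/64,3/16,1/4,1/2,1]  = 1355/8192
G_15 [brrrbrbrbrrbrbr]  L=[0,1/8,5/32,21/128,169/1024,677/4096]  R=[1355/8192,339/2048,85/512,43/256,11/64,3/16,1/4,1/2,1]  = 2709/16384

2709/16384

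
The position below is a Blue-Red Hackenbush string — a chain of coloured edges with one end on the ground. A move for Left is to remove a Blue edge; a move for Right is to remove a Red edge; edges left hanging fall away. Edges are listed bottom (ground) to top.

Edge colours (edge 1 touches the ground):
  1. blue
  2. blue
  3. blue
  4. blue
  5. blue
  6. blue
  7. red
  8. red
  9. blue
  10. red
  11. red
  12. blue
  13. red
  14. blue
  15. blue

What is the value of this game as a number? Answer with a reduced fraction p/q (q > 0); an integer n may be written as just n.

v_1 [b]  L=[0]  R=[·]  — 1
v_2 [bb]  L=[0, 1]  R=[·]  — 2
v_3 [bbb]  L=[0, 1, 2]  R=[·]  — 3
v_4 [bbbb]  L=[0, 1, 2, 3]  R=[·]  — 4
v_5 [bbbbb]  L=[0, 1, 2, 3, 4]  R=[·]  — 5
v_6 [bbbbbb]  L=[0, 1, 2, 3, 4, 5]  R=[·]  — 6
v_7 [bbbbbbr]  L=[0, 1, 2, 3, 4, 5]  R=[6]  — 11/2
v_8 [bbbbbbrr]  L=[0, 1, 2, 3, 4, 5]  R=[11/2, 6]  — 21/4
v_9 [bbbbbbrrb]  L=[0, 1, 2, 3, 4, 5, 21/4]  R=[11/2, 6]  — 43/8
v_10 [bbbbbbrrbr]  L=[0, 1, 2, 3, 4, 5, 21/4]  R=[43/8, 11/2, 6]  — 85/16
v_11 [bbbbbbrrbrr]  L=[0, 1, 2, 3, 4, 5, 21/4]  R=[85/16, 43/8, 11/2, 6]  — 169/32
v_12 [bbbbbbrrbrrb]  L=[0, 1, 2, 3, 4, 5, 21/4, 169/32]  R=[85/16, 43/8, 11/2, 6]  — 339/64
v_13 [bbbbbbrrbrrbr]  L=[0, 1, 2, 3, 4, 5, 21/4, 169/32]  R=[339/64, 85/16, 43/8, 11/2, 6]  — 677/128
v_14 [bbbbbbrrbrrbrb]  L=[0, 1, 2, 3, 4, 5, 21/4, 169/32, 677/128]  R=[339/64, 85/16, 43/8, 11/2, 6]  — 1355/256
v_15 [bbbbbbrrbrrbrbb]  L=[0, 1, 2, 3, 4, 5, 21/4, 169/32, 677/128, 1355/256]  R=[339/64, 85/16, 43/8, 11/2, 6]  — 2711/512

2711/512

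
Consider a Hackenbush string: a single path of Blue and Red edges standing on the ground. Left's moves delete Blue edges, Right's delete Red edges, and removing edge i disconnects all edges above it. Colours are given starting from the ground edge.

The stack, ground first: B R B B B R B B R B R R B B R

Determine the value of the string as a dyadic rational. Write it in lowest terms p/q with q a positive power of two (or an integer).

15181/16384

Recurse on prefixes of the 15-edge string B R B B B R B B R B R R B B R:
B: Left { 0 }, Right { — } — simplest 1
BR: Left { 0 }, Right { 1 } — simplest 1/2
BRB: Left { 0 1/2 }, Right { 1 } — simplest 3/4
BRBB: Left { 0 1/2 3/4 }, Right { 1 } — simplest 7/8
BRBBB: Left { 0 1/2 3/4 7/8 }, Right { 1 } — simplest 15/16
BRBBBR: Left { 0 1/2 3/4 7/8 }, Right { 15/16 1 } — simplest 29/32
BRBBBRB: Left { 0 1/2 3/4 7/8 29/32 }, Right { 15/16 1 } — simplest 59/64
BRBBBRBB: Left { 0 1/2 3/4 7/8 29/32 59/64 }, Right { 15/16 1 } — simplest 119/128
BRBBBRBBR: Left { 0 1/2 3/4 7/8 29/32 59/64 }, Right { 119/128 15/16 1 } — simplest 237/256
BRBBBRBBRB: Left { 0 1/2 3/4 7/8 29/32 59/64 237/256 }, Right { 119/128 15/16 1 } — simplest 475/512
BRBBBRBBRBR: Left { 0 1/2 3/4 7/8 29/32 59/64 237/256 }, Right { 475/512 119/128 15/16 1 } — simplest 949/1024
BRBBBRBBRBRR: Left { 0 1/2 3/4 7/8 29/32 59/64 237/256 }, Right { 949/1024 475/512 119/128 15/16 1 } — simplest 1897/2048
BRBBBRBBRBRRB: Left { 0 1/2 3/4 7/8 29/32 59/64 237/256 1897/2048 }, Right { 949/1024 475/512 119/128 15/16 1 } — simplest 3795/4096
BRBBBRBBRBRRBB: Left { 0 1/2 3/4 7/8 29/32 59/64 237/256 1897/2048 3795/4096 }, Right { 949/1024 475/512 119/128 15/16 1 } — simplest 7591/8192
BRBBBRBBRBRRBBR: Left { 0 1/2 3/4 7/8 29/32 59/64 237/256 1897/2048 3795/4096 }, Right { 7591/8192 949/1024 475/512 119/128 15/16 1 } — simplest 15181/16384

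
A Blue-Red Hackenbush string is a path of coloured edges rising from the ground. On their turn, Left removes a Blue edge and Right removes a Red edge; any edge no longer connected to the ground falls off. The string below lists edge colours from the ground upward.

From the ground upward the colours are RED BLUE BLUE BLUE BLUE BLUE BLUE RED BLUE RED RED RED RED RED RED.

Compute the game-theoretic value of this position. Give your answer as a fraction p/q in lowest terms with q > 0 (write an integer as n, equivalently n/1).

-383/16384

R: Left {  }, Right { 0 } → simplest -1
RB: Left { -1 }, Right { 0 } → simplest -1/2
RBB: Left { -1; -1/2 }, Right { 0 } → simplest -1/4
RBBB: Left { -1; -1/2; -1/4 }, Right { 0 } → simplest -1/8
RBBBB: Left { -1; -1/2; -1/4; -1/8 }, Right { 0 } → simplest -1/16
RBBBBB: Left { -1; -1/2; -1/4; -1/8; -1/16 }, Right { 0 } → simplest -1/32
RBBBBBB: Left { -1; -1/2; -1/4; -1/8; -1/16; -1/32 }, Right { 0 } → simplest -1/64
RBBBBBBR: Left { -1; -1/2; -1/4; -1/8; -1/16; -1/32 }, Right { -1/64; 0 } → simplest -3/128
RBBBBBBRB: Left { -1; -1/2; -1/4; -1/8; -1/16; -1/32; -3/128 }, Right { -1/64; 0 } → simplest -5/256
RBBBBBBRBR: Left { -1; -1/2; -1/4; -1/8; -1/16; -1/32; -3/128 }, Right { -5/256; -1/64; 0 } → simplest -11/512
RBBBBBBRBRR: Left { -1; -1/2; -1/4; -1/8; -1/16; -1/32; -3/128 }, Right { -11/512; -5/256; -1/64; 0 } → simplest -23/1024
RBBBBBBRBRRR: Left { -1; -1/2; -1/4; -1/8; -1/16; -1/32; -3/128 }, Right { -23/1024; -11/512; -5/256; -1/64; 0 } → simplest -47/2048
RBBBBBBRBRRRR: Left { -1; -1/2; -1/4; -1/8; -1/16; -1/32; -3/128 }, Right { -47/2048; -23/1024; -11/512; -5/256; -1/64; 0 } → simplest -95/4096
RBBBBBBRBRRRRR: Left { -1; -1/2; -1/4; -1/8; -1/16; -1/32; -3/128 }, Right { -95/4096; -47/2048; -23/1024; -11/512; -5/256; -1/64; 0 } → simplest -191/8192
RBBBBBBRBRRRRRR: Left { -1; -1/2; -1/4; -1/8; -1/16; -1/32; -3/128 }, Right { -191/8192; -95/4096; -47/2048; -23/1024; -11/512; -5/256; -1/64; 0 } → simplest -383/16384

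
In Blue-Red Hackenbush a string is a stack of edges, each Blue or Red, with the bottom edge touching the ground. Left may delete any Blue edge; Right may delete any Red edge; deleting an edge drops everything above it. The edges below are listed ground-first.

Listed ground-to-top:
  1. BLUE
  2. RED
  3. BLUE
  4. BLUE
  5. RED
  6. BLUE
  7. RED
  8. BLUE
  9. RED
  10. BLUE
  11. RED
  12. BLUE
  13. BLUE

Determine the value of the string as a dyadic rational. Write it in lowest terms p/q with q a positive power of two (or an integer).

Prefix values for BLUE RED BLUE BLUE RED BLUE RED BLUE RED BLUE RED BLUE BLUE via {L|R} + simplicity:
val(B) = { 0 | — } = 1
val(BR) = { 0 | 1 } = 1/2
val(BRB) = { 0 1/2 | 1 } = 3/4
val(BRBB) = { 0 1/2 3/4 | 1 } = 7/8
val(BRBBR) = { 0 1/2 3/4 | 7/8 1 } = 13/16
val(BRBBRB) = { 0 1/2 3/4 13/16 | 7/8 1 } = 27/32
val(BRBBRBR) = { 0 1/2 3/4 13/16 | 27/32 7/8 1 } = 53/64
val(BRBBRBRB) = { 0 1/2 3/4 13/16 53/64 | 27/32 7/8 1 } = 107/128
val(BRBBRBRBR) = { 0 1/2 3/4 13/16 53/64 | 107/128 27/32 7/8 1 } = 213/256
val(BRBBRBRBRB) = { 0 1/2 3/4 13/16 53/64 213/256 | 107/128 27/32 7/8 1 } = 427/512
val(BRBBRBRBRBR) = { 0 1/2 3/4 13/16 53/64 213/256 | 427/512 107/128 27/32 7/8 1 } = 853/1024
val(BRBBRBRBRBRB) = { 0 1/2 3/4 13/16 53/64 213/256 853/1024 | 427/512 107/128 27/32 7/8 1 } = 1707/2048
val(BRBBRBRBRBRBB) = { 0 1/2 3/4 13/16 53/64 213/256 853/1024 1707/2048 | 427/512 107/128 27/32 7/8 1 } = 3415/4096

3415/4096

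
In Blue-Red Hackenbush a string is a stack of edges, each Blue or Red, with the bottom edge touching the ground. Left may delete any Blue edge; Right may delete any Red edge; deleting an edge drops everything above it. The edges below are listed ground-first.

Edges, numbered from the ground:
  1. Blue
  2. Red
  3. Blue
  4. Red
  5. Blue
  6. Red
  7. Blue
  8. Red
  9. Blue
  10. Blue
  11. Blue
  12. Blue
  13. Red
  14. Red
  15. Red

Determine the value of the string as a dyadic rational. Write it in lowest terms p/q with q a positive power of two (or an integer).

value(B) = { 0 | · } -> 1
value(BR) = { 0 | 1 } -> 1/2
value(BRB) = { 0,1/2 | 1 } -> 3/4
value(BRBR) = { 0,1/2 | 3/4,1 } -> 5/8
value(BRBRB) = { 0,1/2,5/8 | 3/4,1 } -> 11/16
value(BRBRBR) = { 0,1/2,5/8 | 11/16,3/4,1 } -> 21/32
value(BRBRBRB) = { 0,1/2,5/8,21/32 | 11/16,3/4,1 } -> 43/64
value(BRBRBRBR) = { 0,1/2,5/8,21/32 | 43/64,11/16,3/4,1 } -> 85/128
value(BRBRBRBRB) = { 0,1/2,5/8,21/32,85/128 | 43/64,11/16,3/4,1 } -> 171/256
value(BRBRBRBRBB) = { 0,1/2,5/8,21/32,85/128,171/256 | 43/64,11/16,3/4,1 } -> 343/512
value(BRBRBRBRBBB) = { 0,1/2,5/8,21/32,85/128,171/256,343/512 | 43/64,11/16,3/4,1 } -> 687/1024
value(BRBRBRBRBBBB) = { 0,1/2,5/8,21/32,85/128,171/256,343/512,687/1024 | 43/64,11/16,3/4,1 } -> 1375/2048
value(BRBRBRBRBBBBR) = { 0,1/2,5/8,21/32,85/128,171/256,343/512,687/1024 | 1375/2048,43/64,11/16,3/4,1 } -> 2749/4096
value(BRBRBRBRBBBBRR) = { 0,1/2,5/8,21/32,85/128,171/256,343/512,687/1024 | 2749/4096,1375/2048,43/64,11/16,3/4,1 } -> 5497/8192
value(BRBRBRBRBBBBRRR) = { 0,1/2,5/8,21/32,85/128,171/256,343/512,687/1024 | 5497/8192,2749/4096,1375/2048,43/64,11/16,3/4,1 } -> 10993/16384

10993/16384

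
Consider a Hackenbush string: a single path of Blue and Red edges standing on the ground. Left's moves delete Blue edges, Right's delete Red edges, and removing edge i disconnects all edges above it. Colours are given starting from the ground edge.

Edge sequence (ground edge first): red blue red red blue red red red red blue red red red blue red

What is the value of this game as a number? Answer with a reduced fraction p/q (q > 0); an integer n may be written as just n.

-14267/16384

value_1 [r]  L=[none]  R=[0]  => -1
value_2 [rb]  L=[-1]  R=[0]  => -1/2
value_3 [rbr]  L=[-1]  R=[-1/2; 0]  => -3/4
value_4 [rbrr]  L=[-1]  R=[-3/4; -1/2; 0]  => -7/8
value_5 [rbrrb]  L=[-1; -7/8]  R=[-3/4; -1/2; 0]  => -13/16
value_6 [rbrrbr]  L=[-1; -7/8]  R=[-13/16; -3/4; -1/2; 0]  => -27/32
value_7 [rbrrbrr]  L=[-1; -7/8]  R=[-27/32; -13/16; -3/4; -1/2; 0]  => -55/64
value_8 [rbrrbrrr]  L=[-1; -7/8]  R=[-55/64; -27/32; -13/16; -3/4; -1/2; 0]  => -111/128
value_9 [rbrrbrrrr]  L=[-1; -7/8]  R=[-111/128; -55/64; -27/32; -13/16; -3/4; -1/2; 0]  => -223/256
value_10 [rbrrbrrrrb]  L=[-1; -7/8; -223/256]  R=[-111/128; -55/64; -27/32; -13/16; -3/4; -1/2; 0]  => -445/512
value_11 [rbrrbrrrrbr]  L=[-1; -7/8; -223/256]  R=[-445/512; -111/128; -55/64; -27/32; -13/16; -3/4; -1/2; 0]  => -891/1024
value_12 [rbrrbrrrrbrr]  L=[-1; -7/8; -223/256]  R=[-891/1024; -445/512; -111/128; -55/64; -27/32; -13/16; -3/4; -1/2; 0]  => -1783/2048
value_13 [rbrrbrrrrbrrr]  L=[-1; -7/8; -223/256]  R=[-1783/2048; -891/1024; -445/512; -111/128; -55/64; -27/32; -13/16; -3/4; -1/2; 0]  => -3567/4096
value_14 [rbrrbrrrrbrrrb]  L=[-1; -7/8; -223/256; -3567/4096]  R=[-1783/2048; -891/1024; -445/512; -111/128; -55/64; -27/32; -13/16; -3/4; -1/2; 0]  => -7133/8192
value_15 [rbrrbrrrrbrrrbr]  L=[-1; -7/8; -223/256; -3567/4096]  R=[-7133/8192; -1783/2048; -891/1024; -445/512; -111/128; -55/64; -27/32; -13/16; -3/4; -1/2; 0]  => -14267/16384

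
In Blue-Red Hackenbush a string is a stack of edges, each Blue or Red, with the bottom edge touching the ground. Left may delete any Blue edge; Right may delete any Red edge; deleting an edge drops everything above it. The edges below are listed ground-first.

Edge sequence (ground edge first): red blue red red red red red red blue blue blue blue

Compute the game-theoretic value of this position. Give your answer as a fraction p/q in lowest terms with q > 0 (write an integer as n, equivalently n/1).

-2017/2048

1 of 12 · r · max L −∞ · min R 0 — -1
2 of 12 · rb · max L -1 · min R 0 — -1/2
3 of 12 · rbr · max L -1 · min R -1/2 — -3/4
4 of 12 · rbrr · max L -1 · min R -3/4 — -7/8
5 of 12 · rbrrr · max L -1 · min R -7/8 — -15/16
6 of 12 · rbrrrr · max L -1 · min R -15/16 — -31/32
7 of 12 · rbrrrrr · max L -1 · min R -31/32 — -63/64
8 of 12 · rbrrrrrr · max L -1 · min R -63/64 — -127/128
9 of 12 · rbrrrrrrb · max L -127/128 · min R -63/64 — -253/256
10 of 12 · rbrrrrrrbb · max L -253/256 · min R -63/64 — -505/512
11 of 12 · rbrrrrrrbbb · max L -505/512 · min R -63/64 — -1009/1024
12 of 12 · rbrrrrrrbbbb · max L -1009/1024 · min R -63/64 — -2017/2048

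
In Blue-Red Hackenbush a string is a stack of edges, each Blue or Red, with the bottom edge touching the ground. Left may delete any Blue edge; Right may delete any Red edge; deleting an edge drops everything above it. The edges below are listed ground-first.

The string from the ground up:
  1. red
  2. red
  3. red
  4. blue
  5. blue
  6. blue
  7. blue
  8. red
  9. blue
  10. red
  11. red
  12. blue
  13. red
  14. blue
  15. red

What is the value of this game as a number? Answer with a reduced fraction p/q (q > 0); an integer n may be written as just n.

-8555/4096

Prefix values for red red red blue blue blue blue red blue red red blue red blue red via {L|R} + simplicity:
step 1: add red to get r; options L={ (no moves) } R={ 0 } -> -1
step 2: add red to get rr; options L={ (no moves) } R={ -1; 0 } -> -2
step 3: add red to get rrr; options L={ (no moves) } R={ -2; -1; 0 } -> -3
step 4: add blue to get rrrb; options L={ -3 } R={ -2; -1; 0 } -> -5/2
step 5: add blue to get rrrbb; options L={ -3; -5/2 } R={ -2; -1; 0 } -> -9/4
step 6: add blue to get rrrbbb; options L={ -3; -5/2; -9/4 } R={ -2; -1; 0 } -> -17/8
step 7: add blue to get rrrbbbb; options L={ -3; -5/2; -9/4; -17/8 } R={ -2; -1; 0 } -> -33/16
step 8: add red to get rrrbbbbr; options L={ -3; -5/2; -9/4; -17/8 } R={ -33/16; -2; -1; 0 } -> -67/32
step 9: add blue to get rrrbbbbrb; options L={ -3; -5/2; -9/4; -17/8; -67/32 } R={ -33/16; -2; -1; 0 } -> -133/64
step 10: add red to get rrrbbbbrbr; options L={ -3; -5/2; -9/4; -17/8; -67/32 } R={ -133/64; -33/16; -2; -1; 0 } -> -267/128
step 11: add red to get rrrbbbbrbrr; options L={ -3; -5/2; -9/4; -17/8; -67/32 } R={ -267/128; -133/64; -33/16; -2; -1; 0 } -> -535/256
step 12: add blue to get rrrbbbbrbrrb; options L={ -3; -5/2; -9/4; -17/8; -67/32; -535/256 } R={ -267/128; -133/64; -33/16; -2; -1; 0 } -> -1069/512
step 13: add red to get rrrbbbbrbrrbr; options L={ -3; -5/2; -9/4; -17/8; -67/32; -535/256 } R={ -1069/512; -267/128; -133/64; -33/16; -2; -1; 0 } -> -2139/1024
step 14: add blue to get rrrbbbbrbrrbrb; options L={ -3; -5/2; -9/4; -17/8; -67/32; -535/256; -2139/1024 } R={ -1069/512; -267/128; -133/64; -33/16; -2; -1; 0 } -> -4277/2048
step 15: add red to get rrrbbbbrbrrbrbr; options L={ -3; -5/2; -9/4; -17/8; -67/32; -535/256; -2139/1024 } R={ -4277/2048; -1069/512; -267/128; -133/64; -33/16; -2; -1; 0 } -> -8555/4096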